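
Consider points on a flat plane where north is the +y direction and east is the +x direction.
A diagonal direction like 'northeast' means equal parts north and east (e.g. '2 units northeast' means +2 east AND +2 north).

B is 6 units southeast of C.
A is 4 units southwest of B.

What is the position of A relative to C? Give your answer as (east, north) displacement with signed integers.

Answer: A is at (east=2, north=-10) relative to C.

Derivation:
Place C at the origin (east=0, north=0).
  B is 6 units southeast of C: delta (east=+6, north=-6); B at (east=6, north=-6).
  A is 4 units southwest of B: delta (east=-4, north=-4); A at (east=2, north=-10).
Therefore A relative to C: (east=2, north=-10).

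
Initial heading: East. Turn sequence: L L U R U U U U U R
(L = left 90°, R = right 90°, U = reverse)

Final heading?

Answer: Final heading: East

Derivation:
Start: East
  L (left (90° counter-clockwise)) -> North
  L (left (90° counter-clockwise)) -> West
  U (U-turn (180°)) -> East
  R (right (90° clockwise)) -> South
  U (U-turn (180°)) -> North
  U (U-turn (180°)) -> South
  U (U-turn (180°)) -> North
  U (U-turn (180°)) -> South
  U (U-turn (180°)) -> North
  R (right (90° clockwise)) -> East
Final: East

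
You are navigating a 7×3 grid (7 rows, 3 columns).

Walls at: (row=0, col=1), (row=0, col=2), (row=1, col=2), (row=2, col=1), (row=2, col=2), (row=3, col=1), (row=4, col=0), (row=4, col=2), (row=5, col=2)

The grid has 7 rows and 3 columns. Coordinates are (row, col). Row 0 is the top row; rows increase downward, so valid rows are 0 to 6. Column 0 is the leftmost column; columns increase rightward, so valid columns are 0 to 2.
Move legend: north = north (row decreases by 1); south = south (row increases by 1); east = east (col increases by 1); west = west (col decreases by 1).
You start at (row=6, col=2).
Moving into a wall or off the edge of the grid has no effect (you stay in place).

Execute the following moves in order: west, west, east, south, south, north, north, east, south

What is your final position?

Start: (row=6, col=2)
  west (west): (row=6, col=2) -> (row=6, col=1)
  west (west): (row=6, col=1) -> (row=6, col=0)
  east (east): (row=6, col=0) -> (row=6, col=1)
  south (south): blocked, stay at (row=6, col=1)
  south (south): blocked, stay at (row=6, col=1)
  north (north): (row=6, col=1) -> (row=5, col=1)
  north (north): (row=5, col=1) -> (row=4, col=1)
  east (east): blocked, stay at (row=4, col=1)
  south (south): (row=4, col=1) -> (row=5, col=1)
Final: (row=5, col=1)

Answer: Final position: (row=5, col=1)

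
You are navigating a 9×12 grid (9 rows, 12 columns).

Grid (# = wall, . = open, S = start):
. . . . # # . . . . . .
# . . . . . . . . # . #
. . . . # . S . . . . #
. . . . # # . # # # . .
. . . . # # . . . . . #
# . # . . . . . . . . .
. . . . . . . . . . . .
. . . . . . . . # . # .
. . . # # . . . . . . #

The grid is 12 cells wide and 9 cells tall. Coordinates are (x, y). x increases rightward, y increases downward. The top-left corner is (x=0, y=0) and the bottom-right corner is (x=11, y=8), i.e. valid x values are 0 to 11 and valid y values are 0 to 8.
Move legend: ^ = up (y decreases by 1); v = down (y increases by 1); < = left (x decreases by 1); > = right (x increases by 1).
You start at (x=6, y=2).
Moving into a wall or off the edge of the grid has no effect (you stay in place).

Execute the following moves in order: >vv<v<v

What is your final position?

Start: (x=6, y=2)
  > (right): (x=6, y=2) -> (x=7, y=2)
  v (down): blocked, stay at (x=7, y=2)
  v (down): blocked, stay at (x=7, y=2)
  < (left): (x=7, y=2) -> (x=6, y=2)
  v (down): (x=6, y=2) -> (x=6, y=3)
  < (left): blocked, stay at (x=6, y=3)
  v (down): (x=6, y=3) -> (x=6, y=4)
Final: (x=6, y=4)

Answer: Final position: (x=6, y=4)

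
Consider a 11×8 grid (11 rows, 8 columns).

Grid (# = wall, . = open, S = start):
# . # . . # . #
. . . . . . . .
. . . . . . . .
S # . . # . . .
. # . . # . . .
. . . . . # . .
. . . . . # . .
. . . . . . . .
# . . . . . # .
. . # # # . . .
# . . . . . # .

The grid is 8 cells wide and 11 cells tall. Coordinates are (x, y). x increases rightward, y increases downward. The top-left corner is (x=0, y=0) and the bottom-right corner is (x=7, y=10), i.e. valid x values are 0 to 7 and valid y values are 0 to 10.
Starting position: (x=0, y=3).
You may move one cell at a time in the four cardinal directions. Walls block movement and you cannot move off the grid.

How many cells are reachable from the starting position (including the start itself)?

Answer: Reachable cells: 71

Derivation:
BFS flood-fill from (x=0, y=3):
  Distance 0: (x=0, y=3)
  Distance 1: (x=0, y=2), (x=0, y=4)
  Distance 2: (x=0, y=1), (x=1, y=2), (x=0, y=5)
  Distance 3: (x=1, y=1), (x=2, y=2), (x=1, y=5), (x=0, y=6)
  Distance 4: (x=1, y=0), (x=2, y=1), (x=3, y=2), (x=2, y=3), (x=2, y=5), (x=1, y=6), (x=0, y=7)
  Distance 5: (x=3, y=1), (x=4, y=2), (x=3, y=3), (x=2, y=4), (x=3, y=5), (x=2, y=6), (x=1, y=7)
  Distance 6: (x=3, y=0), (x=4, y=1), (x=5, y=2), (x=3, y=4), (x=4, y=5), (x=3, y=6), (x=2, y=7), (x=1, y=8)
  Distance 7: (x=4, y=0), (x=5, y=1), (x=6, y=2), (x=5, y=3), (x=4, y=6), (x=3, y=7), (x=2, y=8), (x=1, y=9)
  Distance 8: (x=6, y=1), (x=7, y=2), (x=6, y=3), (x=5, y=4), (x=4, y=7), (x=3, y=8), (x=0, y=9), (x=1, y=10)
  Distance 9: (x=6, y=0), (x=7, y=1), (x=7, y=3), (x=6, y=4), (x=5, y=7), (x=4, y=8), (x=2, y=10)
  Distance 10: (x=7, y=4), (x=6, y=5), (x=6, y=7), (x=5, y=8), (x=3, y=10)
  Distance 11: (x=7, y=5), (x=6, y=6), (x=7, y=7), (x=5, y=9), (x=4, y=10)
  Distance 12: (x=7, y=6), (x=7, y=8), (x=6, y=9), (x=5, y=10)
  Distance 13: (x=7, y=9)
  Distance 14: (x=7, y=10)
Total reachable: 71 (grid has 71 open cells total)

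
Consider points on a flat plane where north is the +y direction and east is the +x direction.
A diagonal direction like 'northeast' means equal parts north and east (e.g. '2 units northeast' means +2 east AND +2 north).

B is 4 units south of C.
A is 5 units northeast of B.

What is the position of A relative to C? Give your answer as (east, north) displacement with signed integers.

Place C at the origin (east=0, north=0).
  B is 4 units south of C: delta (east=+0, north=-4); B at (east=0, north=-4).
  A is 5 units northeast of B: delta (east=+5, north=+5); A at (east=5, north=1).
Therefore A relative to C: (east=5, north=1).

Answer: A is at (east=5, north=1) relative to C.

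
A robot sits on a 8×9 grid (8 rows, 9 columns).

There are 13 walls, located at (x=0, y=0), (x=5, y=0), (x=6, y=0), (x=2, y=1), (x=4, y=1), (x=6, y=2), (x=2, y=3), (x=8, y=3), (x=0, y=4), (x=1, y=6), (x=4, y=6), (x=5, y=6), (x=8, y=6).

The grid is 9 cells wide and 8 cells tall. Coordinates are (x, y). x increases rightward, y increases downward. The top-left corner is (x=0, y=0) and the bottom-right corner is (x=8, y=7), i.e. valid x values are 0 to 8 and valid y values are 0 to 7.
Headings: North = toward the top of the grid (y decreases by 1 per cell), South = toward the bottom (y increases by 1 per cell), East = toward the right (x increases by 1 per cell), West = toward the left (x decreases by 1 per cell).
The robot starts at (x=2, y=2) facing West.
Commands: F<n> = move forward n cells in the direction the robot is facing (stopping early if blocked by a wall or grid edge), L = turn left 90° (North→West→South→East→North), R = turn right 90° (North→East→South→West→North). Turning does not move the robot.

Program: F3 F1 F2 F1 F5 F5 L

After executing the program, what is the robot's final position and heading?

Answer: Final position: (x=0, y=2), facing South

Derivation:
Start: (x=2, y=2), facing West
  F3: move forward 2/3 (blocked), now at (x=0, y=2)
  F1: move forward 0/1 (blocked), now at (x=0, y=2)
  F2: move forward 0/2 (blocked), now at (x=0, y=2)
  F1: move forward 0/1 (blocked), now at (x=0, y=2)
  F5: move forward 0/5 (blocked), now at (x=0, y=2)
  F5: move forward 0/5 (blocked), now at (x=0, y=2)
  L: turn left, now facing South
Final: (x=0, y=2), facing South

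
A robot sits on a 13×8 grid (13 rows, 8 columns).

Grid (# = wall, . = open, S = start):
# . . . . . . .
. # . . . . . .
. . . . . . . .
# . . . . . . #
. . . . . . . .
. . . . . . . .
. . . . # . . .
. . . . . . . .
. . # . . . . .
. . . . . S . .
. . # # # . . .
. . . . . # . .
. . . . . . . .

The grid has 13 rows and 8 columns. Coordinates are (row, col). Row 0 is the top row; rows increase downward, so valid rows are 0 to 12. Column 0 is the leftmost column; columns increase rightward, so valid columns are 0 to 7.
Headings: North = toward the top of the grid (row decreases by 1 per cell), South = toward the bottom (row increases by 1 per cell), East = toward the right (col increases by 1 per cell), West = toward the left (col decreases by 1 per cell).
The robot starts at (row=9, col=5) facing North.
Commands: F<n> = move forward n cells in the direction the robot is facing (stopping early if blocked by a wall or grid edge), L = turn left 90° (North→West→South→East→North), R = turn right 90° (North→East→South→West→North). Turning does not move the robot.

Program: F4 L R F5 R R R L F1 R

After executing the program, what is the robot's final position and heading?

Answer: Final position: (row=1, col=5), facing West

Derivation:
Start: (row=9, col=5), facing North
  F4: move forward 4, now at (row=5, col=5)
  L: turn left, now facing West
  R: turn right, now facing North
  F5: move forward 5, now at (row=0, col=5)
  R: turn right, now facing East
  R: turn right, now facing South
  R: turn right, now facing West
  L: turn left, now facing South
  F1: move forward 1, now at (row=1, col=5)
  R: turn right, now facing West
Final: (row=1, col=5), facing West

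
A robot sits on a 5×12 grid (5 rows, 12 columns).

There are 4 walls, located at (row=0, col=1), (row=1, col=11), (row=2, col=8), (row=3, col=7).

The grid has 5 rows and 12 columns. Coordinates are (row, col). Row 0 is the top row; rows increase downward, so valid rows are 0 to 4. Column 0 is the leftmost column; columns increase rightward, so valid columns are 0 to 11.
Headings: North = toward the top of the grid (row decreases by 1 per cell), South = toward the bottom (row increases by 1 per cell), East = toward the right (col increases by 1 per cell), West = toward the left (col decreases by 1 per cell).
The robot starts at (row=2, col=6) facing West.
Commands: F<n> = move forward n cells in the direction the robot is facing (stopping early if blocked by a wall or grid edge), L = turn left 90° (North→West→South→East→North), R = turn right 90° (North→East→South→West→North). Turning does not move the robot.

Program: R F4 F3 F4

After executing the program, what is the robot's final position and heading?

Answer: Final position: (row=0, col=6), facing North

Derivation:
Start: (row=2, col=6), facing West
  R: turn right, now facing North
  F4: move forward 2/4 (blocked), now at (row=0, col=6)
  F3: move forward 0/3 (blocked), now at (row=0, col=6)
  F4: move forward 0/4 (blocked), now at (row=0, col=6)
Final: (row=0, col=6), facing North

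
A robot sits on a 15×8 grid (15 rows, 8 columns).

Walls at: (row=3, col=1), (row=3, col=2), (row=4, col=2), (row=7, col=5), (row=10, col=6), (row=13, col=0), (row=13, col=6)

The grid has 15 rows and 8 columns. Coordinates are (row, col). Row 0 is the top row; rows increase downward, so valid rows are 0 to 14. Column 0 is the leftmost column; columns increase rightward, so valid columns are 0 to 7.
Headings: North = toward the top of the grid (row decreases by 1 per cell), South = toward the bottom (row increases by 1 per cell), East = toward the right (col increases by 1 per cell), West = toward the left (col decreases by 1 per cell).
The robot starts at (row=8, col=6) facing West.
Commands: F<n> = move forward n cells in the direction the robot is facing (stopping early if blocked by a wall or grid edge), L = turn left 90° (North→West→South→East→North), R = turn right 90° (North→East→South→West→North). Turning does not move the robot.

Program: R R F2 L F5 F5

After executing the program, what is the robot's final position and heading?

Start: (row=8, col=6), facing West
  R: turn right, now facing North
  R: turn right, now facing East
  F2: move forward 1/2 (blocked), now at (row=8, col=7)
  L: turn left, now facing North
  F5: move forward 5, now at (row=3, col=7)
  F5: move forward 3/5 (blocked), now at (row=0, col=7)
Final: (row=0, col=7), facing North

Answer: Final position: (row=0, col=7), facing North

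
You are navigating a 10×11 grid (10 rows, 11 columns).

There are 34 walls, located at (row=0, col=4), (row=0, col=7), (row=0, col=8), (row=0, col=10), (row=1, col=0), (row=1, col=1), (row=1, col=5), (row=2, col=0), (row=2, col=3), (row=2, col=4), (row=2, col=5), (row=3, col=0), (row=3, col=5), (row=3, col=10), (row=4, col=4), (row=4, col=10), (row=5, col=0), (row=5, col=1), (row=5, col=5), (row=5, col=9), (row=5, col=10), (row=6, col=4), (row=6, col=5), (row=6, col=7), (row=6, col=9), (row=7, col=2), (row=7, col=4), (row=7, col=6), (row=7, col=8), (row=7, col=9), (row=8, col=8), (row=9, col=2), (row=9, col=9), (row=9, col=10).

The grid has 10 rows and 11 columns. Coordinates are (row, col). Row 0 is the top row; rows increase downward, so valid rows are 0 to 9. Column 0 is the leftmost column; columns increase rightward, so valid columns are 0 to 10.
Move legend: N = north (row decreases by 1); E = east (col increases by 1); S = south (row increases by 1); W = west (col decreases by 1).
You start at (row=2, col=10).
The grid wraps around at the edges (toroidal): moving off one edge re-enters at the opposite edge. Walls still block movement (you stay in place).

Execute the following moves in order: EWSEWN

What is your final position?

Answer: Final position: (row=2, col=8)

Derivation:
Start: (row=2, col=10)
  E (east): blocked, stay at (row=2, col=10)
  W (west): (row=2, col=10) -> (row=2, col=9)
  S (south): (row=2, col=9) -> (row=3, col=9)
  E (east): blocked, stay at (row=3, col=9)
  W (west): (row=3, col=9) -> (row=3, col=8)
  N (north): (row=3, col=8) -> (row=2, col=8)
Final: (row=2, col=8)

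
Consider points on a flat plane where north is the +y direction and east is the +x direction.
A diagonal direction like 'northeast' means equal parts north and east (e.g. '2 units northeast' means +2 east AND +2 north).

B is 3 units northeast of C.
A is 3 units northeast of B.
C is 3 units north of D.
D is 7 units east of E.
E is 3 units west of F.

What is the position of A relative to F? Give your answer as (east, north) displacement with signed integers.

Answer: A is at (east=10, north=9) relative to F.

Derivation:
Place F at the origin (east=0, north=0).
  E is 3 units west of F: delta (east=-3, north=+0); E at (east=-3, north=0).
  D is 7 units east of E: delta (east=+7, north=+0); D at (east=4, north=0).
  C is 3 units north of D: delta (east=+0, north=+3); C at (east=4, north=3).
  B is 3 units northeast of C: delta (east=+3, north=+3); B at (east=7, north=6).
  A is 3 units northeast of B: delta (east=+3, north=+3); A at (east=10, north=9).
Therefore A relative to F: (east=10, north=9).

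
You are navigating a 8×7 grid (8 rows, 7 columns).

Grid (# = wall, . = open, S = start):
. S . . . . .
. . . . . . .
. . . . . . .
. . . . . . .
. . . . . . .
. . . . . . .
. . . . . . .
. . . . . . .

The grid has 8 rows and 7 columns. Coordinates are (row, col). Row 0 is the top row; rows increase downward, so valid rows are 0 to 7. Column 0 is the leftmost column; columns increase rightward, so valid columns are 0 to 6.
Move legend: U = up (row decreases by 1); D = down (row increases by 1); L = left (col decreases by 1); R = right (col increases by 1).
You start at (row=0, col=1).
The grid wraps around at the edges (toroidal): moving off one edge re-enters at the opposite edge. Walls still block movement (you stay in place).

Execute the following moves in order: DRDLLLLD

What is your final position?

Start: (row=0, col=1)
  D (down): (row=0, col=1) -> (row=1, col=1)
  R (right): (row=1, col=1) -> (row=1, col=2)
  D (down): (row=1, col=2) -> (row=2, col=2)
  L (left): (row=2, col=2) -> (row=2, col=1)
  L (left): (row=2, col=1) -> (row=2, col=0)
  L (left): (row=2, col=0) -> (row=2, col=6)
  L (left): (row=2, col=6) -> (row=2, col=5)
  D (down): (row=2, col=5) -> (row=3, col=5)
Final: (row=3, col=5)

Answer: Final position: (row=3, col=5)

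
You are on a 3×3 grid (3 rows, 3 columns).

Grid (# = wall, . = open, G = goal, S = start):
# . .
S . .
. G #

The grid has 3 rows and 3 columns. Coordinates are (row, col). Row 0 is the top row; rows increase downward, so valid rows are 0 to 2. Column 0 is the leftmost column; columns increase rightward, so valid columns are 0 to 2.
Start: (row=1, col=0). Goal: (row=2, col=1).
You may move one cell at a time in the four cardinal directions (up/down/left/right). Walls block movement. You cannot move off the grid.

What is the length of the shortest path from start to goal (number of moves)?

BFS from (row=1, col=0) until reaching (row=2, col=1):
  Distance 0: (row=1, col=0)
  Distance 1: (row=1, col=1), (row=2, col=0)
  Distance 2: (row=0, col=1), (row=1, col=2), (row=2, col=1)  <- goal reached here
One shortest path (2 moves): (row=1, col=0) -> (row=1, col=1) -> (row=2, col=1)

Answer: Shortest path length: 2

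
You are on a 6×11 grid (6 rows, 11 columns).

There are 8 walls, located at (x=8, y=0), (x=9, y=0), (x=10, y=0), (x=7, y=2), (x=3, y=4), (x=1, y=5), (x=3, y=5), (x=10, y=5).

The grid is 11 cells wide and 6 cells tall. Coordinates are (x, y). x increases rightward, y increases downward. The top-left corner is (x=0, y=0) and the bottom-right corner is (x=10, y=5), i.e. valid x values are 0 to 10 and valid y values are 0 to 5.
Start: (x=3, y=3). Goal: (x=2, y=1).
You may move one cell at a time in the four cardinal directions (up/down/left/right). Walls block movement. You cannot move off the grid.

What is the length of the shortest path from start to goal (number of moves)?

Answer: Shortest path length: 3

Derivation:
BFS from (x=3, y=3) until reaching (x=2, y=1):
  Distance 0: (x=3, y=3)
  Distance 1: (x=3, y=2), (x=2, y=3), (x=4, y=3)
  Distance 2: (x=3, y=1), (x=2, y=2), (x=4, y=2), (x=1, y=3), (x=5, y=3), (x=2, y=4), (x=4, y=4)
  Distance 3: (x=3, y=0), (x=2, y=1), (x=4, y=1), (x=1, y=2), (x=5, y=2), (x=0, y=3), (x=6, y=3), (x=1, y=4), (x=5, y=4), (x=2, y=5), (x=4, y=5)  <- goal reached here
One shortest path (3 moves): (x=3, y=3) -> (x=2, y=3) -> (x=2, y=2) -> (x=2, y=1)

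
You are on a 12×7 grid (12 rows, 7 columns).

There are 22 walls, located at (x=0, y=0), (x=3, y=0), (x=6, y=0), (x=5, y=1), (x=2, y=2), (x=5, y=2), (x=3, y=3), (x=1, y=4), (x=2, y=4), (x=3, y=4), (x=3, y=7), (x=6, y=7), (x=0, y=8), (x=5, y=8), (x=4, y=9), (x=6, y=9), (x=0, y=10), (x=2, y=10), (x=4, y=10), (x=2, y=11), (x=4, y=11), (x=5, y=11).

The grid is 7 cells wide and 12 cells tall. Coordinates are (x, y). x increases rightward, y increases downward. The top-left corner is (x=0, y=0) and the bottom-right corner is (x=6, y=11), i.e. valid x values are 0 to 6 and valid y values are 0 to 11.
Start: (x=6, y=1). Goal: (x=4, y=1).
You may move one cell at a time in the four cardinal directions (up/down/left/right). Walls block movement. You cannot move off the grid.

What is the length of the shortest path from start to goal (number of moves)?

Answer: Shortest path length: 6

Derivation:
BFS from (x=6, y=1) until reaching (x=4, y=1):
  Distance 0: (x=6, y=1)
  Distance 1: (x=6, y=2)
  Distance 2: (x=6, y=3)
  Distance 3: (x=5, y=3), (x=6, y=4)
  Distance 4: (x=4, y=3), (x=5, y=4), (x=6, y=5)
  Distance 5: (x=4, y=2), (x=4, y=4), (x=5, y=5), (x=6, y=6)
  Distance 6: (x=4, y=1), (x=3, y=2), (x=4, y=5), (x=5, y=6)  <- goal reached here
One shortest path (6 moves): (x=6, y=1) -> (x=6, y=2) -> (x=6, y=3) -> (x=5, y=3) -> (x=4, y=3) -> (x=4, y=2) -> (x=4, y=1)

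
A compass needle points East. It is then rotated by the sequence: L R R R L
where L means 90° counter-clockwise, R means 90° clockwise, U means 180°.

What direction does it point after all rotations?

Answer: Final heading: South

Derivation:
Start: East
  L (left (90° counter-clockwise)) -> North
  R (right (90° clockwise)) -> East
  R (right (90° clockwise)) -> South
  R (right (90° clockwise)) -> West
  L (left (90° counter-clockwise)) -> South
Final: South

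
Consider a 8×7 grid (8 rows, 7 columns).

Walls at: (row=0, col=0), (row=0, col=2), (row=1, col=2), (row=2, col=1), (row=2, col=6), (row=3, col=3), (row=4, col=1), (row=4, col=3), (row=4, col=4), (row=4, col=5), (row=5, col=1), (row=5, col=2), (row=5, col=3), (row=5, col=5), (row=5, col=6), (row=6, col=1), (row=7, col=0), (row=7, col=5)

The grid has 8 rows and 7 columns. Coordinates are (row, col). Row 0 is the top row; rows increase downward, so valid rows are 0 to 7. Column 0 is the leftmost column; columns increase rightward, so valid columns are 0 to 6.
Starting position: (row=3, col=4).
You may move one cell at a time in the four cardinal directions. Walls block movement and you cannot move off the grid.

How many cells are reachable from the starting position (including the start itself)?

Answer: Reachable cells: 27

Derivation:
BFS flood-fill from (row=3, col=4):
  Distance 0: (row=3, col=4)
  Distance 1: (row=2, col=4), (row=3, col=5)
  Distance 2: (row=1, col=4), (row=2, col=3), (row=2, col=5), (row=3, col=6)
  Distance 3: (row=0, col=4), (row=1, col=3), (row=1, col=5), (row=2, col=2), (row=4, col=6)
  Distance 4: (row=0, col=3), (row=0, col=5), (row=1, col=6), (row=3, col=2)
  Distance 5: (row=0, col=6), (row=3, col=1), (row=4, col=2)
  Distance 6: (row=3, col=0)
  Distance 7: (row=2, col=0), (row=4, col=0)
  Distance 8: (row=1, col=0), (row=5, col=0)
  Distance 9: (row=1, col=1), (row=6, col=0)
  Distance 10: (row=0, col=1)
Total reachable: 27 (grid has 38 open cells total)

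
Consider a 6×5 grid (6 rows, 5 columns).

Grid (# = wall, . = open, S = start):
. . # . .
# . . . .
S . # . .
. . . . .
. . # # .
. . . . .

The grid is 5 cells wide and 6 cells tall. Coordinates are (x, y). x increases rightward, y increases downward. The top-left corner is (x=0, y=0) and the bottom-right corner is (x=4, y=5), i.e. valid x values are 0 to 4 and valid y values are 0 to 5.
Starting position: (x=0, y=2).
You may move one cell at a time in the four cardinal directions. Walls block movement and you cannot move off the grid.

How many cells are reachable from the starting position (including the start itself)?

Answer: Reachable cells: 25

Derivation:
BFS flood-fill from (x=0, y=2):
  Distance 0: (x=0, y=2)
  Distance 1: (x=1, y=2), (x=0, y=3)
  Distance 2: (x=1, y=1), (x=1, y=3), (x=0, y=4)
  Distance 3: (x=1, y=0), (x=2, y=1), (x=2, y=3), (x=1, y=4), (x=0, y=5)
  Distance 4: (x=0, y=0), (x=3, y=1), (x=3, y=3), (x=1, y=5)
  Distance 5: (x=3, y=0), (x=4, y=1), (x=3, y=2), (x=4, y=3), (x=2, y=5)
  Distance 6: (x=4, y=0), (x=4, y=2), (x=4, y=4), (x=3, y=5)
  Distance 7: (x=4, y=5)
Total reachable: 25 (grid has 25 open cells total)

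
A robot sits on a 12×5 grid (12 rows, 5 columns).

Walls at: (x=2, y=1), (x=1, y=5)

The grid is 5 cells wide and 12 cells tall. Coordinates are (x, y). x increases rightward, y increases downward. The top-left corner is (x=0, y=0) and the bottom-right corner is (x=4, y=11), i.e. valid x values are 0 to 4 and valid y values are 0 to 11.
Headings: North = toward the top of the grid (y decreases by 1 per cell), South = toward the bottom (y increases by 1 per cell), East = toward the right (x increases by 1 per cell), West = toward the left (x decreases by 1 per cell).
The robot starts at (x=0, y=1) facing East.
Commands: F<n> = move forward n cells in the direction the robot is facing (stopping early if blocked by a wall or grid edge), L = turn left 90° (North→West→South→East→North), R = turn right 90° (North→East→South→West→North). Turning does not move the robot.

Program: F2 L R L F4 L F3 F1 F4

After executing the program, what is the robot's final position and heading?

Start: (x=0, y=1), facing East
  F2: move forward 1/2 (blocked), now at (x=1, y=1)
  L: turn left, now facing North
  R: turn right, now facing East
  L: turn left, now facing North
  F4: move forward 1/4 (blocked), now at (x=1, y=0)
  L: turn left, now facing West
  F3: move forward 1/3 (blocked), now at (x=0, y=0)
  F1: move forward 0/1 (blocked), now at (x=0, y=0)
  F4: move forward 0/4 (blocked), now at (x=0, y=0)
Final: (x=0, y=0), facing West

Answer: Final position: (x=0, y=0), facing West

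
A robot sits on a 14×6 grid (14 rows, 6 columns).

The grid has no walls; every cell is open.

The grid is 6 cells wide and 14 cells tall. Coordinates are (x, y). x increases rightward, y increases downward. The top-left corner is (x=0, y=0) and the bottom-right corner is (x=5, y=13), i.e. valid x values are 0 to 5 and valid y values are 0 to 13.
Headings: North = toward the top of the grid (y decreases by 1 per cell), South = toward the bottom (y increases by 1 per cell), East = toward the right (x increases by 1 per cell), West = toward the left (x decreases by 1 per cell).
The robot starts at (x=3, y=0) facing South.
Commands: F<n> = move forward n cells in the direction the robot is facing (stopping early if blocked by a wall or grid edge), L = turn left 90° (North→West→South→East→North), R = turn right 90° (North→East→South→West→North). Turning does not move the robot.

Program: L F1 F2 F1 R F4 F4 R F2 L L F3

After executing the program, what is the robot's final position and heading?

Start: (x=3, y=0), facing South
  L: turn left, now facing East
  F1: move forward 1, now at (x=4, y=0)
  F2: move forward 1/2 (blocked), now at (x=5, y=0)
  F1: move forward 0/1 (blocked), now at (x=5, y=0)
  R: turn right, now facing South
  F4: move forward 4, now at (x=5, y=4)
  F4: move forward 4, now at (x=5, y=8)
  R: turn right, now facing West
  F2: move forward 2, now at (x=3, y=8)
  L: turn left, now facing South
  L: turn left, now facing East
  F3: move forward 2/3 (blocked), now at (x=5, y=8)
Final: (x=5, y=8), facing East

Answer: Final position: (x=5, y=8), facing East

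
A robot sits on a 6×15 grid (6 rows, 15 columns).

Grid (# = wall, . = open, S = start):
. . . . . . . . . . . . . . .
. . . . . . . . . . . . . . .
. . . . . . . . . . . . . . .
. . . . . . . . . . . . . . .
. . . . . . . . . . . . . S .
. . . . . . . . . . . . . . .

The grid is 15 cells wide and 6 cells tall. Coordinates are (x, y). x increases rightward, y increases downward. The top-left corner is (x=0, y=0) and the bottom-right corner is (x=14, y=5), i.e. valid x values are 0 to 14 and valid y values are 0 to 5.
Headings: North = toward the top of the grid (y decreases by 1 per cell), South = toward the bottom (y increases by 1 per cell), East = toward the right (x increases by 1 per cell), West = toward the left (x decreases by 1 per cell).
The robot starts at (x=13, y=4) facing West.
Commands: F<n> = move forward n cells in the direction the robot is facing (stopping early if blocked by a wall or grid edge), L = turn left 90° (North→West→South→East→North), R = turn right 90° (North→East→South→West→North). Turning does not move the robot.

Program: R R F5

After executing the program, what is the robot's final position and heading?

Answer: Final position: (x=14, y=4), facing East

Derivation:
Start: (x=13, y=4), facing West
  R: turn right, now facing North
  R: turn right, now facing East
  F5: move forward 1/5 (blocked), now at (x=14, y=4)
Final: (x=14, y=4), facing East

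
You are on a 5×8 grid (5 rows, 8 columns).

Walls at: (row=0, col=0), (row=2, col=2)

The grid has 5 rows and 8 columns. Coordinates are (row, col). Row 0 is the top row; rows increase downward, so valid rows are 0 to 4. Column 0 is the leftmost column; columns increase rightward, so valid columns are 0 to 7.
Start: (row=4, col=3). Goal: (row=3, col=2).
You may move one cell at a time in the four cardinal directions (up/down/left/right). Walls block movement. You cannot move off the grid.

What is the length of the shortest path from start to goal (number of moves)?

Answer: Shortest path length: 2

Derivation:
BFS from (row=4, col=3) until reaching (row=3, col=2):
  Distance 0: (row=4, col=3)
  Distance 1: (row=3, col=3), (row=4, col=2), (row=4, col=4)
  Distance 2: (row=2, col=3), (row=3, col=2), (row=3, col=4), (row=4, col=1), (row=4, col=5)  <- goal reached here
One shortest path (2 moves): (row=4, col=3) -> (row=4, col=2) -> (row=3, col=2)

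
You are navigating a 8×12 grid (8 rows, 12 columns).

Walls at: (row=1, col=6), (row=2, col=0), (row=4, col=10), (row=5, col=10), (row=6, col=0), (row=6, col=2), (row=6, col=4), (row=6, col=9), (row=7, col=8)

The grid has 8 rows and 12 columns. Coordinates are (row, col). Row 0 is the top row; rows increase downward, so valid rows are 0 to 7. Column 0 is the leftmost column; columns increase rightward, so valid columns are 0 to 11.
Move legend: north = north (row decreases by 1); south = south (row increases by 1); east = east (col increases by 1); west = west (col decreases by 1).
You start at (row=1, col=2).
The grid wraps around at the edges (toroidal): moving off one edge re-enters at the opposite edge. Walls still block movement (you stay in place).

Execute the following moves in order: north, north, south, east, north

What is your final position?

Start: (row=1, col=2)
  north (north): (row=1, col=2) -> (row=0, col=2)
  north (north): (row=0, col=2) -> (row=7, col=2)
  south (south): (row=7, col=2) -> (row=0, col=2)
  east (east): (row=0, col=2) -> (row=0, col=3)
  north (north): (row=0, col=3) -> (row=7, col=3)
Final: (row=7, col=3)

Answer: Final position: (row=7, col=3)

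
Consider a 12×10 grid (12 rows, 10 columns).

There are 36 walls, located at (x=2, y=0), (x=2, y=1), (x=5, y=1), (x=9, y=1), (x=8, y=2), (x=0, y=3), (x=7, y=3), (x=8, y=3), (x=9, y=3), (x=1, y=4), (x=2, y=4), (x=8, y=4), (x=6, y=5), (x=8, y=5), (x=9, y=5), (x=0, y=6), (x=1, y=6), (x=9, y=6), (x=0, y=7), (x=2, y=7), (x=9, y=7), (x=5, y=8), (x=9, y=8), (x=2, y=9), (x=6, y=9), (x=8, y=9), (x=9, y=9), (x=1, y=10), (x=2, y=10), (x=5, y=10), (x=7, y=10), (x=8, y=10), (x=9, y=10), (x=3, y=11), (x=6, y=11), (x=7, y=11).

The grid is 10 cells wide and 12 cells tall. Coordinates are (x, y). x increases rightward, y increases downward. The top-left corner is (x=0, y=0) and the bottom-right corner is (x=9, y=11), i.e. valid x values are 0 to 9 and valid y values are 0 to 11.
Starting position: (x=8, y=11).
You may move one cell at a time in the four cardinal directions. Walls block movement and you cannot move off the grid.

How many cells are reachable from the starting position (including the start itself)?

BFS flood-fill from (x=8, y=11):
  Distance 0: (x=8, y=11)
  Distance 1: (x=9, y=11)
Total reachable: 2 (grid has 84 open cells total)

Answer: Reachable cells: 2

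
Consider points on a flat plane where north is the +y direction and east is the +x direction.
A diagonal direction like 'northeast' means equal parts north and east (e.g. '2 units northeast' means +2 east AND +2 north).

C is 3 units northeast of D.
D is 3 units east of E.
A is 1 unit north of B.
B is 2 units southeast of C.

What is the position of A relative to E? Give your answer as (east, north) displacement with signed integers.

Answer: A is at (east=8, north=2) relative to E.

Derivation:
Place E at the origin (east=0, north=0).
  D is 3 units east of E: delta (east=+3, north=+0); D at (east=3, north=0).
  C is 3 units northeast of D: delta (east=+3, north=+3); C at (east=6, north=3).
  B is 2 units southeast of C: delta (east=+2, north=-2); B at (east=8, north=1).
  A is 1 unit north of B: delta (east=+0, north=+1); A at (east=8, north=2).
Therefore A relative to E: (east=8, north=2).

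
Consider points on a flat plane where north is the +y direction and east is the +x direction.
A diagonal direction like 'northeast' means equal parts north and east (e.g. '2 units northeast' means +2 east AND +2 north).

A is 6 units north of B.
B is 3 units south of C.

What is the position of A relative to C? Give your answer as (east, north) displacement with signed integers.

Answer: A is at (east=0, north=3) relative to C.

Derivation:
Place C at the origin (east=0, north=0).
  B is 3 units south of C: delta (east=+0, north=-3); B at (east=0, north=-3).
  A is 6 units north of B: delta (east=+0, north=+6); A at (east=0, north=3).
Therefore A relative to C: (east=0, north=3).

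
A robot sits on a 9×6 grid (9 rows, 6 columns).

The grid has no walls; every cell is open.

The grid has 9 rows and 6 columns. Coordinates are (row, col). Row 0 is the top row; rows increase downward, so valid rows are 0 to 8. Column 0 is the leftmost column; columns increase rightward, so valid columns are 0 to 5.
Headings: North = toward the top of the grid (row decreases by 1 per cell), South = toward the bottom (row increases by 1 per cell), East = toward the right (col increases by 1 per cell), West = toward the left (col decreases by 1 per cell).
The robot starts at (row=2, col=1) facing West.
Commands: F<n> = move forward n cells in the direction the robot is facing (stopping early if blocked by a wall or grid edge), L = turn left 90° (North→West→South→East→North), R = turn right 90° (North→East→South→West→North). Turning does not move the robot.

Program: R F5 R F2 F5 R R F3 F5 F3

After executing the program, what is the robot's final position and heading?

Answer: Final position: (row=0, col=0), facing West

Derivation:
Start: (row=2, col=1), facing West
  R: turn right, now facing North
  F5: move forward 2/5 (blocked), now at (row=0, col=1)
  R: turn right, now facing East
  F2: move forward 2, now at (row=0, col=3)
  F5: move forward 2/5 (blocked), now at (row=0, col=5)
  R: turn right, now facing South
  R: turn right, now facing West
  F3: move forward 3, now at (row=0, col=2)
  F5: move forward 2/5 (blocked), now at (row=0, col=0)
  F3: move forward 0/3 (blocked), now at (row=0, col=0)
Final: (row=0, col=0), facing West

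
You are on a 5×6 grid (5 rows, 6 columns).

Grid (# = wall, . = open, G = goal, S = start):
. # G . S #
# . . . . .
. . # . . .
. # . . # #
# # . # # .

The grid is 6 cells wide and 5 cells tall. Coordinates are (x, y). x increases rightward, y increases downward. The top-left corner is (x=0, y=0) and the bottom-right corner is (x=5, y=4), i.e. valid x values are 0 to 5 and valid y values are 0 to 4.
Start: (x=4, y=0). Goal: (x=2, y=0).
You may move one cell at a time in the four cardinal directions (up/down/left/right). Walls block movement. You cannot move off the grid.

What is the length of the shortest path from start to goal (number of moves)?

BFS from (x=4, y=0) until reaching (x=2, y=0):
  Distance 0: (x=4, y=0)
  Distance 1: (x=3, y=0), (x=4, y=1)
  Distance 2: (x=2, y=0), (x=3, y=1), (x=5, y=1), (x=4, y=2)  <- goal reached here
One shortest path (2 moves): (x=4, y=0) -> (x=3, y=0) -> (x=2, y=0)

Answer: Shortest path length: 2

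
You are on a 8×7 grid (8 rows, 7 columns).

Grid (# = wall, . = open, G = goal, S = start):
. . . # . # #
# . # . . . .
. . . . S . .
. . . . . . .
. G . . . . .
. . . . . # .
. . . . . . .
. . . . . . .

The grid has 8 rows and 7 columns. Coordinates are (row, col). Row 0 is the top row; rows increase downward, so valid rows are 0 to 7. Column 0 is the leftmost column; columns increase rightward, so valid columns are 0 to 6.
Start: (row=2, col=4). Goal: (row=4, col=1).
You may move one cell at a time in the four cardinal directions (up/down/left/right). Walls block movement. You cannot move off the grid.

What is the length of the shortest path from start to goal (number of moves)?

Answer: Shortest path length: 5

Derivation:
BFS from (row=2, col=4) until reaching (row=4, col=1):
  Distance 0: (row=2, col=4)
  Distance 1: (row=1, col=4), (row=2, col=3), (row=2, col=5), (row=3, col=4)
  Distance 2: (row=0, col=4), (row=1, col=3), (row=1, col=5), (row=2, col=2), (row=2, col=6), (row=3, col=3), (row=3, col=5), (row=4, col=4)
  Distance 3: (row=1, col=6), (row=2, col=1), (row=3, col=2), (row=3, col=6), (row=4, col=3), (row=4, col=5), (row=5, col=4)
  Distance 4: (row=1, col=1), (row=2, col=0), (row=3, col=1), (row=4, col=2), (row=4, col=6), (row=5, col=3), (row=6, col=4)
  Distance 5: (row=0, col=1), (row=3, col=0), (row=4, col=1), (row=5, col=2), (row=5, col=6), (row=6, col=3), (row=6, col=5), (row=7, col=4)  <- goal reached here
One shortest path (5 moves): (row=2, col=4) -> (row=2, col=3) -> (row=2, col=2) -> (row=2, col=1) -> (row=3, col=1) -> (row=4, col=1)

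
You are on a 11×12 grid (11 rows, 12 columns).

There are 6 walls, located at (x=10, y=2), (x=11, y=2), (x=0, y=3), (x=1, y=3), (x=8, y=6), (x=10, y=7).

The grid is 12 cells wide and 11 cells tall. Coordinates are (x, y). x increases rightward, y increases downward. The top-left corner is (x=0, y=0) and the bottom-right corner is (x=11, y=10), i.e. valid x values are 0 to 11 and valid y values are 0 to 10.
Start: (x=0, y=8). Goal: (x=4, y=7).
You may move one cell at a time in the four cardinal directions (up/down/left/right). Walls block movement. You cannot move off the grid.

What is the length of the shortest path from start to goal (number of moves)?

Answer: Shortest path length: 5

Derivation:
BFS from (x=0, y=8) until reaching (x=4, y=7):
  Distance 0: (x=0, y=8)
  Distance 1: (x=0, y=7), (x=1, y=8), (x=0, y=9)
  Distance 2: (x=0, y=6), (x=1, y=7), (x=2, y=8), (x=1, y=9), (x=0, y=10)
  Distance 3: (x=0, y=5), (x=1, y=6), (x=2, y=7), (x=3, y=8), (x=2, y=9), (x=1, y=10)
  Distance 4: (x=0, y=4), (x=1, y=5), (x=2, y=6), (x=3, y=7), (x=4, y=8), (x=3, y=9), (x=2, y=10)
  Distance 5: (x=1, y=4), (x=2, y=5), (x=3, y=6), (x=4, y=7), (x=5, y=8), (x=4, y=9), (x=3, y=10)  <- goal reached here
One shortest path (5 moves): (x=0, y=8) -> (x=1, y=8) -> (x=2, y=8) -> (x=3, y=8) -> (x=4, y=8) -> (x=4, y=7)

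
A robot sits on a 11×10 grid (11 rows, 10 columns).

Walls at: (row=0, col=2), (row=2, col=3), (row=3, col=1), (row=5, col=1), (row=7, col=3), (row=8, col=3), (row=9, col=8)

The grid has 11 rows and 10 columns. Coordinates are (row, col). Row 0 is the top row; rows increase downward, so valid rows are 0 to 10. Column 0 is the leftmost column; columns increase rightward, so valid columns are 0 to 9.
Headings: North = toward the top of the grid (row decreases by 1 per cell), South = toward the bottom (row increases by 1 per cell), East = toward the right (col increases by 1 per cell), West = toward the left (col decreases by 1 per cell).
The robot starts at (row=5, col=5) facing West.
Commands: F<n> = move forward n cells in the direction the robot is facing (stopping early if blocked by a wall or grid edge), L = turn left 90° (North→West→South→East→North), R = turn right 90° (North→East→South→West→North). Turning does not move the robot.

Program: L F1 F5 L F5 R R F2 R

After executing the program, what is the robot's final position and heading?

Start: (row=5, col=5), facing West
  L: turn left, now facing South
  F1: move forward 1, now at (row=6, col=5)
  F5: move forward 4/5 (blocked), now at (row=10, col=5)
  L: turn left, now facing East
  F5: move forward 4/5 (blocked), now at (row=10, col=9)
  R: turn right, now facing South
  R: turn right, now facing West
  F2: move forward 2, now at (row=10, col=7)
  R: turn right, now facing North
Final: (row=10, col=7), facing North

Answer: Final position: (row=10, col=7), facing North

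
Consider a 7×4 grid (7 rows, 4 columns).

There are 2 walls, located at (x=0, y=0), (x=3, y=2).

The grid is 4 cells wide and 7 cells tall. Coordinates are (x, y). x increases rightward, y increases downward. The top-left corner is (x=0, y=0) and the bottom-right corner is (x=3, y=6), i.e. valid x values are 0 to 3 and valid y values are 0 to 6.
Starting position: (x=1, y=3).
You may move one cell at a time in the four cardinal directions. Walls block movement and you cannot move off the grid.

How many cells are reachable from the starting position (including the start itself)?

BFS flood-fill from (x=1, y=3):
  Distance 0: (x=1, y=3)
  Distance 1: (x=1, y=2), (x=0, y=3), (x=2, y=3), (x=1, y=4)
  Distance 2: (x=1, y=1), (x=0, y=2), (x=2, y=2), (x=3, y=3), (x=0, y=4), (x=2, y=4), (x=1, y=5)
  Distance 3: (x=1, y=0), (x=0, y=1), (x=2, y=1), (x=3, y=4), (x=0, y=5), (x=2, y=5), (x=1, y=6)
  Distance 4: (x=2, y=0), (x=3, y=1), (x=3, y=5), (x=0, y=6), (x=2, y=6)
  Distance 5: (x=3, y=0), (x=3, y=6)
Total reachable: 26 (grid has 26 open cells total)

Answer: Reachable cells: 26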